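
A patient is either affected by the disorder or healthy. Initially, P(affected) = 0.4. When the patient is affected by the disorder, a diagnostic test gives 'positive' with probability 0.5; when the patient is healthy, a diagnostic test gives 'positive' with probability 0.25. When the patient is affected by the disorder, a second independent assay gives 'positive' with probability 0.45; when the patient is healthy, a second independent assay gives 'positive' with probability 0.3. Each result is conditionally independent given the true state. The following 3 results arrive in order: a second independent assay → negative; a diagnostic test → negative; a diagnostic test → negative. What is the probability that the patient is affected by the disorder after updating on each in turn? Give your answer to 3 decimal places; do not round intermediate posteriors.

After a second independent assay='negative': P(affected) = 0.55·0.4000 / (0.55·0.4000 + 0.7·0.6000) ≈ 0.3438
After a diagnostic test='negative': P(affected) = 0.5·0.3438 / (0.5·0.3438 + 0.75·0.6562) ≈ 0.2588
After a diagnostic test='negative': P(affected) = 0.5·0.2588 / (0.5·0.2588 + 0.75·0.7412) ≈ 0.1888

0.189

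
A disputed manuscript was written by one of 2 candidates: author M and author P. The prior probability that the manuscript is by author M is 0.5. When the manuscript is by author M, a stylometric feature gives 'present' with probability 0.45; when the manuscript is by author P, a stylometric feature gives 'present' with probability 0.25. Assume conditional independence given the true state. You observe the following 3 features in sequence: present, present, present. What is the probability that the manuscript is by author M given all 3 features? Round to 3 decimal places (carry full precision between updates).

0.854

Each posterior becomes the prior for the next update.
After 'present': P(author M) = 0.45·0.5000 / (0.45·0.5000 + 0.25·0.5000) ≈ 0.6429
After 'present': P(author M) = 0.45·0.6429 / (0.45·0.6429 + 0.25·0.3571) ≈ 0.7642
After 'present': P(author M) = 0.45·0.7642 / (0.45·0.7642 + 0.25·0.2358) ≈ 0.8536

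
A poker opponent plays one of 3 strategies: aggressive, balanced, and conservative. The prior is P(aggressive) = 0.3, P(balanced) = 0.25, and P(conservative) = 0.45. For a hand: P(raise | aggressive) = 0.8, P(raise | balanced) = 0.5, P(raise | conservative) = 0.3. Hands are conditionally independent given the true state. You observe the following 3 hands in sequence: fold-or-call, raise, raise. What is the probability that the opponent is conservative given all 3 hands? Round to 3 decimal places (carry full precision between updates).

Apply Bayes' rule sequentially, carrying P(conservative) forward.
After 'fold-or-call': normaliser = 0.2·0.3000 + 0.5·0.2500 + 0.7·0.4500; P(aggressive) ≈ 0.1200, P(balanced) ≈ 0.2500, P(conservative) ≈ 0.6300
After 'raise': normaliser = 0.8·0.1200 + 0.5·0.2500 + 0.3·0.6300; P(aggressive) ≈ 0.2341, P(balanced) ≈ 0.3049, P(conservative) ≈ 0.4610
After 'raise': normaliser = 0.8·0.2341 + 0.5·0.3049 + 0.3·0.4610; P(aggressive) ≈ 0.3918, P(balanced) ≈ 0.3189, P(conservative) ≈ 0.2893

0.289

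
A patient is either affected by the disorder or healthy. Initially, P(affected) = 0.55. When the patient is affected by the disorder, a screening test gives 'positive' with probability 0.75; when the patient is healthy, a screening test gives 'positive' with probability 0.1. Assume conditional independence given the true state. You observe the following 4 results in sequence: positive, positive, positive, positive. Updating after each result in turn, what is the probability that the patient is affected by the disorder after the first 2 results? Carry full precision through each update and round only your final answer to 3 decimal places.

0.986

Each posterior becomes the prior for the next update.
After 'positive': P(affected) = 0.75·0.5500 / (0.75·0.5500 + 0.1·0.4500) ≈ 0.9016
After 'positive': P(affected) = 0.75·0.9016 / (0.75·0.9016 + 0.1·0.0984) ≈ 0.9857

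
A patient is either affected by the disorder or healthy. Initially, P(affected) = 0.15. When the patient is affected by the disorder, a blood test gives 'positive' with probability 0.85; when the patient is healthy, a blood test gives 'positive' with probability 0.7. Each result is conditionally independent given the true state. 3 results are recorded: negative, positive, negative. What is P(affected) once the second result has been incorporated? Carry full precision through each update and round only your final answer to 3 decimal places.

0.097

Apply Bayes' rule sequentially, carrying P(affected) forward.
After 'negative': P(affected) = 0.15·0.1500 / (0.15·0.1500 + 0.3·0.8500) ≈ 0.0811
After 'positive': P(affected) = 0.85·0.0811 / (0.85·0.0811 + 0.7·0.9189) ≈ 0.0968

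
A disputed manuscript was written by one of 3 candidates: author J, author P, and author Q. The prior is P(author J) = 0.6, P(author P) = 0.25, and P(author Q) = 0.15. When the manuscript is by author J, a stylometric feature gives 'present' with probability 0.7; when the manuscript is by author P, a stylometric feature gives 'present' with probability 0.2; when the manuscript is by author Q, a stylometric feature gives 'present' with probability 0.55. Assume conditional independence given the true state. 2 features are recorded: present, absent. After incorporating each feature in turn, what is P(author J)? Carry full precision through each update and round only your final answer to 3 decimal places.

After 'present': normaliser = 0.7·0.6000 + 0.2·0.2500 + 0.55·0.1500; P(author J) ≈ 0.7602, P(author P) ≈ 0.0905, P(author Q) ≈ 0.1493
After 'absent': normaliser = 0.3·0.7602 + 0.8·0.0905 + 0.45·0.1493; P(author J) ≈ 0.6203, P(author P) ≈ 0.1969, P(author Q) ≈ 0.1828

0.620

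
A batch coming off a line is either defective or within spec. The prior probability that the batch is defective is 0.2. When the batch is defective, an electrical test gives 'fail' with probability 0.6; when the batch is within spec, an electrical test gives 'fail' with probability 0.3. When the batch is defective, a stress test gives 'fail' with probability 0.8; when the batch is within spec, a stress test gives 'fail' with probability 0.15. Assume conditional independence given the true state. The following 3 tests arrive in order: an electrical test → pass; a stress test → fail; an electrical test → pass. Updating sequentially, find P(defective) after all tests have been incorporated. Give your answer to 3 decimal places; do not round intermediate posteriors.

0.303

After an electrical test='pass': P(defective) = 0.4·0.2000 / (0.4·0.2000 + 0.7·0.8000) ≈ 0.1250
After a stress test='fail': P(defective) = 0.8·0.1250 / (0.8·0.1250 + 0.15·0.8750) ≈ 0.4324
After an electrical test='pass': P(defective) = 0.4·0.4324 / (0.4·0.4324 + 0.7·0.5676) ≈ 0.3033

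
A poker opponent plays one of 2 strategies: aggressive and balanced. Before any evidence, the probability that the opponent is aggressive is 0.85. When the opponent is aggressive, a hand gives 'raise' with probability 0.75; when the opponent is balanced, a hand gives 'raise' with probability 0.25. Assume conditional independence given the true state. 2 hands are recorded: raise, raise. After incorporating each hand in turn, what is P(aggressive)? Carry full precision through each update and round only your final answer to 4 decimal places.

0.9808

After 'raise': P(aggressive) = 0.75·0.8500 / (0.75·0.8500 + 0.25·0.1500) ≈ 0.9444
After 'raise': P(aggressive) = 0.75·0.9444 / (0.75·0.9444 + 0.25·0.0556) ≈ 0.9808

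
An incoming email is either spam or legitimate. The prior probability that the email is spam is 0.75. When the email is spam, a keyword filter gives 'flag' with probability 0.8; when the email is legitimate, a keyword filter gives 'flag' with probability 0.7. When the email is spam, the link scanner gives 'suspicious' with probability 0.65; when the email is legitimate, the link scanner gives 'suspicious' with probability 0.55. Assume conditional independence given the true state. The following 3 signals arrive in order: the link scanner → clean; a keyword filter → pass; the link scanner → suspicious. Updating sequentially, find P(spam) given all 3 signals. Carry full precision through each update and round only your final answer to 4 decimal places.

After the link scanner='clean': P(spam) = 0.35·0.7500 / (0.35·0.7500 + 0.45·0.2500) ≈ 0.7000
After a keyword filter='pass': P(spam) = 0.2·0.7000 / (0.2·0.7000 + 0.3·0.3000) ≈ 0.6087
After the link scanner='suspicious': P(spam) = 0.65·0.6087 / (0.65·0.6087 + 0.55·0.3913) ≈ 0.6477

0.6477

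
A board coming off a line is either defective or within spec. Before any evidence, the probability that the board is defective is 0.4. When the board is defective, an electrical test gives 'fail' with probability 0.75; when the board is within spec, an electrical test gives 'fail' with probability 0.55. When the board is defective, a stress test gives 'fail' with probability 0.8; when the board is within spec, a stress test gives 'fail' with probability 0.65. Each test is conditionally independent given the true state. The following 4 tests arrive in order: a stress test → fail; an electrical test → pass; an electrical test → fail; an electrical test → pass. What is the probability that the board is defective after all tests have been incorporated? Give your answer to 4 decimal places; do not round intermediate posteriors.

0.2567

After a stress test='fail': P(defective) = 0.8·0.4000 / (0.8·0.4000 + 0.65·0.6000) ≈ 0.4507
After an electrical test='pass': P(defective) = 0.25·0.4507 / (0.25·0.4507 + 0.45·0.5493) ≈ 0.3131
After an electrical test='fail': P(defective) = 0.75·0.3131 / (0.75·0.3131 + 0.55·0.6869) ≈ 0.3833
After an electrical test='pass': P(defective) = 0.25·0.3833 / (0.25·0.3833 + 0.45·0.6167) ≈ 0.2567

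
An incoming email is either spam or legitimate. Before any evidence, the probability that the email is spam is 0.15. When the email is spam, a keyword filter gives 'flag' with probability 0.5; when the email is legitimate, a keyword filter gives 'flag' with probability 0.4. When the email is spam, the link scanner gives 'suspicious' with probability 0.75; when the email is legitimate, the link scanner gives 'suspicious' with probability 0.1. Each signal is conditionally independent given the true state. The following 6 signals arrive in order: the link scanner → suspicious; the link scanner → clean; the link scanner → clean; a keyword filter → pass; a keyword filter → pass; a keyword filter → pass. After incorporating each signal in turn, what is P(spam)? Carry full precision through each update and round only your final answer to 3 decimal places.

0.056

Each posterior becomes the prior for the next update.
After the link scanner='suspicious': P(spam) = 0.75·0.1500 / (0.75·0.1500 + 0.1·0.8500) ≈ 0.5696
After the link scanner='clean': P(spam) = 0.25·0.5696 / (0.25·0.5696 + 0.9·0.4304) ≈ 0.2688
After the link scanner='clean': P(spam) = 0.25·0.2688 / (0.25·0.2688 + 0.9·0.7312) ≈ 0.0927
After a keyword filter='pass': P(spam) = 0.5·0.0927 / (0.5·0.0927 + 0.6·0.9073) ≈ 0.0784
After a keyword filter='pass': P(spam) = 0.5·0.0784 / (0.5·0.0784 + 0.6·0.9216) ≈ 0.0662
After a keyword filter='pass': P(spam) = 0.5·0.0662 / (0.5·0.0662 + 0.6·0.9338) ≈ 0.0558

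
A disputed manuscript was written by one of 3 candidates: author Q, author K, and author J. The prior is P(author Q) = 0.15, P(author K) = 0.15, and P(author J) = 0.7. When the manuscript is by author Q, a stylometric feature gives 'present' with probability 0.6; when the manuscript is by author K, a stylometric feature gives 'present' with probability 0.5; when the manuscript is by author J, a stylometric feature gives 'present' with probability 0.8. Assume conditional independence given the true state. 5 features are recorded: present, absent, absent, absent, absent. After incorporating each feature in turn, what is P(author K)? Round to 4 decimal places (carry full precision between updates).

0.5943

After 'present': normaliser = 0.6·0.1500 + 0.5·0.1500 + 0.8·0.7000; P(author Q) ≈ 0.1241, P(author K) ≈ 0.1034, P(author J) ≈ 0.7724
After 'absent': normaliser = 0.4·0.1241 + 0.5·0.1034 + 0.2·0.7724; P(author Q) ≈ 0.1941, P(author K) ≈ 0.2022, P(author J) ≈ 0.6038
After 'absent': normaliser = 0.4·0.1941 + 0.5·0.2022 + 0.2·0.6038; P(author Q) ≈ 0.2592, P(author K) ≈ 0.3375, P(author J) ≈ 0.4032
After 'absent': normaliser = 0.4·0.2592 + 0.5·0.3375 + 0.2·0.4032; P(author Q) ≈ 0.2937, P(author K) ≈ 0.4780, P(author J) ≈ 0.2284
After 'absent': normaliser = 0.4·0.2937 + 0.5·0.4780 + 0.2·0.2284; P(author Q) ≈ 0.2921, P(author K) ≈ 0.5943, P(author J) ≈ 0.1136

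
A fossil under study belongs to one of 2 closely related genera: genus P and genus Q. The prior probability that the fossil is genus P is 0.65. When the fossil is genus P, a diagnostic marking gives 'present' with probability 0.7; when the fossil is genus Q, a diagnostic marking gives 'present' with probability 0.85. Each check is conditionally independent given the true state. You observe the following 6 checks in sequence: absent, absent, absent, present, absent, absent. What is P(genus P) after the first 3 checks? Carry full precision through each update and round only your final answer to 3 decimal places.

0.937

Apply Bayes' rule sequentially, carrying P(genus P) forward.
After 'absent': P(genus P) = 0.3·0.6500 / (0.3·0.6500 + 0.15·0.3500) ≈ 0.7879
After 'absent': P(genus P) = 0.3·0.7879 / (0.3·0.7879 + 0.15·0.2121) ≈ 0.8814
After 'absent': P(genus P) = 0.3·0.8814 / (0.3·0.8814 + 0.15·0.1186) ≈ 0.9369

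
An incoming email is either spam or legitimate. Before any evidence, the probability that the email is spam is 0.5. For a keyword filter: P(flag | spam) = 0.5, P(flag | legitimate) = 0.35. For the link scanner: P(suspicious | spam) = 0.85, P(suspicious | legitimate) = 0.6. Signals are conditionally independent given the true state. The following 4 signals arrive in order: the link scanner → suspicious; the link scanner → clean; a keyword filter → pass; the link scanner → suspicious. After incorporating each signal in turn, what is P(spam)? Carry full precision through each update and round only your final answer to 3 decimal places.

After the link scanner='suspicious': P(spam) = 0.85·0.5000 / (0.85·0.5000 + 0.6·0.5000) ≈ 0.5862
After the link scanner='clean': P(spam) = 0.15·0.5862 / (0.15·0.5862 + 0.4·0.4138) ≈ 0.3469
After a keyword filter='pass': P(spam) = 0.5·0.3469 / (0.5·0.3469 + 0.65·0.6531) ≈ 0.2901
After the link scanner='suspicious': P(spam) = 0.85·0.2901 / (0.85·0.2901 + 0.6·0.7099) ≈ 0.3667

0.367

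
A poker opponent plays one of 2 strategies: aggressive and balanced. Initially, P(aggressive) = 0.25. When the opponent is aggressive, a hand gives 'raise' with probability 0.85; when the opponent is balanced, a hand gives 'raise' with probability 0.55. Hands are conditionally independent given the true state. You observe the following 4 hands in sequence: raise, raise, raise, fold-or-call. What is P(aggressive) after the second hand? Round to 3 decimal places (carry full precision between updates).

0.443

After 'raise': P(aggressive) = 0.85·0.2500 / (0.85·0.2500 + 0.55·0.7500) ≈ 0.3400
After 'raise': P(aggressive) = 0.85·0.3400 / (0.85·0.3400 + 0.55·0.6600) ≈ 0.4433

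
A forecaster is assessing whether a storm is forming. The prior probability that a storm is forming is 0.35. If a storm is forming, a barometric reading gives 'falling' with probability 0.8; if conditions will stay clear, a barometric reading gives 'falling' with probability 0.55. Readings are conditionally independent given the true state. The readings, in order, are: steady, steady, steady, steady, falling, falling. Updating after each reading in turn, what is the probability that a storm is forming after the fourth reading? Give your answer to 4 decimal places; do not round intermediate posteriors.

After 'steady': P(storm) = 0.2·0.3500 / (0.2·0.3500 + 0.45·0.6500) ≈ 0.1931
After 'steady': P(storm) = 0.2·0.1931 / (0.2·0.1931 + 0.45·0.8069) ≈ 0.0961
After 'steady': P(storm) = 0.2·0.0961 / (0.2·0.0961 + 0.45·0.9039) ≈ 0.0451
After 'steady': P(storm) = 0.2·0.0451 / (0.2·0.0451 + 0.45·0.9549) ≈ 0.0206

0.0206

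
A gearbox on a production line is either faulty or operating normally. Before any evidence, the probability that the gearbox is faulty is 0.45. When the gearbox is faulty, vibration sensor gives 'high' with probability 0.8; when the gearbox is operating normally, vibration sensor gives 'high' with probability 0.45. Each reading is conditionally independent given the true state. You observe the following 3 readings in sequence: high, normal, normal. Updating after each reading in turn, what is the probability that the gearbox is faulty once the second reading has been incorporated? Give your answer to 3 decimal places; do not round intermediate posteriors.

0.346

After 'high': P(faulty) = 0.8·0.4500 / (0.8·0.4500 + 0.45·0.5500) ≈ 0.5926
After 'normal': P(faulty) = 0.2·0.5926 / (0.2·0.5926 + 0.55·0.4074) ≈ 0.3459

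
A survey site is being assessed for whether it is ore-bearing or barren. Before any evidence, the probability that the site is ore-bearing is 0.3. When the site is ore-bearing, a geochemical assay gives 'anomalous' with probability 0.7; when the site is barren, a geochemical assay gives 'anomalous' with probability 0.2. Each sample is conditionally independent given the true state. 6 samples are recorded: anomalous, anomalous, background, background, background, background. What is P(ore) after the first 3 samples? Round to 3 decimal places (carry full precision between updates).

0.663

After 'anomalous': P(ore) = 0.7·0.3000 / (0.7·0.3000 + 0.2·0.7000) ≈ 0.6000
After 'anomalous': P(ore) = 0.7·0.6000 / (0.7·0.6000 + 0.2·0.4000) ≈ 0.8400
After 'background': P(ore) = 0.3·0.8400 / (0.3·0.8400 + 0.8·0.1600) ≈ 0.6632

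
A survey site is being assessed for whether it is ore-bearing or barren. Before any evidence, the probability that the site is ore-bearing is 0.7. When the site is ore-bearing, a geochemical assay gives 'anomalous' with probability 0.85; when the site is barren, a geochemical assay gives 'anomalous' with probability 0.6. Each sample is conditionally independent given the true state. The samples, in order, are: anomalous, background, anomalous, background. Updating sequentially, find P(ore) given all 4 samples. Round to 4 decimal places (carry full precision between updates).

0.3971

After 'anomalous': P(ore) = 0.85·0.7000 / (0.85·0.7000 + 0.6·0.3000) ≈ 0.7677
After 'background': P(ore) = 0.15·0.7677 / (0.15·0.7677 + 0.4·0.2323) ≈ 0.5535
After 'anomalous': P(ore) = 0.85·0.5535 / (0.85·0.5535 + 0.6·0.4465) ≈ 0.6372
After 'background': P(ore) = 0.15·0.6372 / (0.15·0.6372 + 0.4·0.3628) ≈ 0.3971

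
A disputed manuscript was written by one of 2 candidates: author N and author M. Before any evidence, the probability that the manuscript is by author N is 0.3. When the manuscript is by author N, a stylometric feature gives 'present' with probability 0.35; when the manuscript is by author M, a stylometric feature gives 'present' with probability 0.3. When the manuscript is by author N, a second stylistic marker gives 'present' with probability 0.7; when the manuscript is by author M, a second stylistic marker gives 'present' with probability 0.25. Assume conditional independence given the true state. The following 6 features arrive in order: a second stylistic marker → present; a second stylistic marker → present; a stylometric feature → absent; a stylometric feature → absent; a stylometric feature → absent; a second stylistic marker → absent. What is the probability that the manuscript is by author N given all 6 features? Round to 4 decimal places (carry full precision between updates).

Apply Bayes' rule sequentially, carrying P(author N) forward.
After a second stylistic marker='present': P(author N) = 0.7·0.3000 / (0.7·0.3000 + 0.25·0.7000) ≈ 0.5455
After a second stylistic marker='present': P(author N) = 0.7·0.5455 / (0.7·0.5455 + 0.25·0.4545) ≈ 0.7706
After a stylometric feature='absent': P(author N) = 0.65·0.7706 / (0.65·0.7706 + 0.7·0.2294) ≈ 0.7573
After a stylometric feature='absent': P(author N) = 0.65·0.7573 / (0.65·0.7573 + 0.7·0.2427) ≈ 0.7434
After a stylometric feature='absent': P(author N) = 0.65·0.7434 / (0.65·0.7434 + 0.7·0.2566) ≈ 0.7290
After a second stylistic marker='absent': P(author N) = 0.3·0.7290 / (0.3·0.7290 + 0.75·0.2710) ≈ 0.5183

0.5183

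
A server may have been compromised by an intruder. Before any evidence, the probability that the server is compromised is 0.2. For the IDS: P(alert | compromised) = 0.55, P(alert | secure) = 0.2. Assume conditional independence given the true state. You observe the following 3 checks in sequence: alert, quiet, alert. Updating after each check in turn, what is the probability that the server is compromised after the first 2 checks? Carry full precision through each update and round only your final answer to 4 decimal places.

0.2789

After 'alert': P(compromised) = 0.55·0.2000 / (0.55·0.2000 + 0.2·0.8000) ≈ 0.4074
After 'quiet': P(compromised) = 0.45·0.4074 / (0.45·0.4074 + 0.8·0.5926) ≈ 0.2789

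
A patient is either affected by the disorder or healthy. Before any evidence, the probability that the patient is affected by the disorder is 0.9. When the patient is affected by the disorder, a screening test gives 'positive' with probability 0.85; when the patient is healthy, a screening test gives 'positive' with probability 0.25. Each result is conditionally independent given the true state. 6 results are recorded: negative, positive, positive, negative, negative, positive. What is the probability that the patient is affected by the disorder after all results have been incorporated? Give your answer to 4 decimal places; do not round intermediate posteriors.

0.7389

After 'negative': P(affected) = 0.15·0.9000 / (0.15·0.9000 + 0.75·0.1000) ≈ 0.6429
After 'positive': P(affected) = 0.85·0.6429 / (0.85·0.6429 + 0.25·0.3571) ≈ 0.8596
After 'positive': P(affected) = 0.85·0.8596 / (0.85·0.8596 + 0.25·0.1404) ≈ 0.9541
After 'negative': P(affected) = 0.15·0.9541 / (0.15·0.9541 + 0.75·0.0459) ≈ 0.8063
After 'negative': P(affected) = 0.15·0.8063 / (0.15·0.8063 + 0.75·0.1937) ≈ 0.4542
After 'positive': P(affected) = 0.85·0.4542 / (0.85·0.4542 + 0.25·0.5458) ≈ 0.7389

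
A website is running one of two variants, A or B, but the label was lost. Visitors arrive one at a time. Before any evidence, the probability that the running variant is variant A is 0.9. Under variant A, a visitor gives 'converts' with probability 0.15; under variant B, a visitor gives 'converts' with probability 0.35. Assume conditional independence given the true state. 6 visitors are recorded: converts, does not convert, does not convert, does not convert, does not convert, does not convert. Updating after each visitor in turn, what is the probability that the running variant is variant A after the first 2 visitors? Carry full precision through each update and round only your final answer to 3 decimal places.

0.835

After 'converts': P(A) = 0.15·0.9000 / (0.15·0.9000 + 0.35·0.1000) ≈ 0.7941
After 'does not convert': P(A) = 0.85·0.7941 / (0.85·0.7941 + 0.65·0.2059) ≈ 0.8345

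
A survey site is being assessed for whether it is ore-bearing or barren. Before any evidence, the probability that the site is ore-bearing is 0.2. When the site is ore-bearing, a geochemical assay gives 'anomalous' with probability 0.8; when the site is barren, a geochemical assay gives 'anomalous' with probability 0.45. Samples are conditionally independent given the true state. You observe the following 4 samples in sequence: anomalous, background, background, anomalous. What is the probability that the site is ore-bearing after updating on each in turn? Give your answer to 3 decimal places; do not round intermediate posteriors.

0.095

After 'anomalous': P(ore) = 0.8·0.2000 / (0.8·0.2000 + 0.45·0.8000) ≈ 0.3077
After 'background': P(ore) = 0.2·0.3077 / (0.2·0.3077 + 0.55·0.6923) ≈ 0.1391
After 'background': P(ore) = 0.2·0.1391 / (0.2·0.1391 + 0.55·0.8609) ≈ 0.0555
After 'anomalous': P(ore) = 0.8·0.0555 / (0.8·0.0555 + 0.45·0.9445) ≈ 0.0946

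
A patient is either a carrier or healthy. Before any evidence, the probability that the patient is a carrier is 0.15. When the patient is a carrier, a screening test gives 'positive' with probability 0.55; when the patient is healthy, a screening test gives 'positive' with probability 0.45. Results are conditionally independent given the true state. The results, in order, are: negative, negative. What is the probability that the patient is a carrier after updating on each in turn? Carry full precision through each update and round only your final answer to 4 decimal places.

Apply Bayes' rule sequentially, carrying P(carrier) forward.
After 'negative': P(carrier) = 0.45·0.1500 / (0.45·0.1500 + 0.55·0.8500) ≈ 0.1262
After 'negative': P(carrier) = 0.45·0.1262 / (0.45·0.1262 + 0.55·0.8738) ≈ 0.1057

0.1057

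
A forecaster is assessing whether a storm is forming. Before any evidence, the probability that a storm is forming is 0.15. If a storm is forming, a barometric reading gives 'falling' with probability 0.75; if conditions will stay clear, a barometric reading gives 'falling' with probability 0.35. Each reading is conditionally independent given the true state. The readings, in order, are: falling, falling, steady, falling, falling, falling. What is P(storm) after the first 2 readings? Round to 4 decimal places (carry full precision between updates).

After 'falling': P(storm) = 0.75·0.1500 / (0.75·0.1500 + 0.35·0.8500) ≈ 0.2744
After 'falling': P(storm) = 0.75·0.2744 / (0.75·0.2744 + 0.35·0.7256) ≈ 0.4476

0.4476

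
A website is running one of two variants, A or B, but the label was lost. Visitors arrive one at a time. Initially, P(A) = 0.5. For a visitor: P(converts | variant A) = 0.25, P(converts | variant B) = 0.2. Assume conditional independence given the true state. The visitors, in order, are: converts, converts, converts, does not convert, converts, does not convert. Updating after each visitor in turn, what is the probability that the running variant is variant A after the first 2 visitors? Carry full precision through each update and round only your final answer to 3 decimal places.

After 'converts': P(A) = 0.25·0.5000 / (0.25·0.5000 + 0.2·0.5000) ≈ 0.5556
After 'converts': P(A) = 0.25·0.5556 / (0.25·0.5556 + 0.2·0.4444) ≈ 0.6098

0.610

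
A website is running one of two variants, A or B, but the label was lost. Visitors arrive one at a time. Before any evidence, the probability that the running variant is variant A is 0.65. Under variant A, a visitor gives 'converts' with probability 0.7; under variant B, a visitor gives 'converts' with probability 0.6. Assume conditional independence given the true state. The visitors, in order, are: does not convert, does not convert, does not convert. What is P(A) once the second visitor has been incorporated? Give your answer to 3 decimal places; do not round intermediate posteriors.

0.511

Each posterior becomes the prior for the next update.
After 'does not convert': P(A) = 0.3·0.6500 / (0.3·0.6500 + 0.4·0.3500) ≈ 0.5821
After 'does not convert': P(A) = 0.3·0.5821 / (0.3·0.5821 + 0.4·0.4179) ≈ 0.5109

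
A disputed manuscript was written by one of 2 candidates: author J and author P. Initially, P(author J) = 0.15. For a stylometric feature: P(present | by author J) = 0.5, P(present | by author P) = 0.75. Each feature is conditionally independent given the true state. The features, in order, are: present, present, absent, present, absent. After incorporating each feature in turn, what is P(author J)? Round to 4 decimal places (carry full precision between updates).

After 'present': P(author J) = 0.5·0.1500 / (0.5·0.1500 + 0.75·0.8500) ≈ 0.1053
After 'present': P(author J) = 0.5·0.1053 / (0.5·0.1053 + 0.75·0.8947) ≈ 0.0727
After 'absent': P(author J) = 0.5·0.0727 / (0.5·0.0727 + 0.25·0.9273) ≈ 0.1356
After 'present': P(author J) = 0.5·0.1356 / (0.5·0.1356 + 0.75·0.8644) ≈ 0.0947
After 'absent': P(author J) = 0.5·0.0947 / (0.5·0.0947 + 0.25·0.9053) ≈ 0.1730

0.1730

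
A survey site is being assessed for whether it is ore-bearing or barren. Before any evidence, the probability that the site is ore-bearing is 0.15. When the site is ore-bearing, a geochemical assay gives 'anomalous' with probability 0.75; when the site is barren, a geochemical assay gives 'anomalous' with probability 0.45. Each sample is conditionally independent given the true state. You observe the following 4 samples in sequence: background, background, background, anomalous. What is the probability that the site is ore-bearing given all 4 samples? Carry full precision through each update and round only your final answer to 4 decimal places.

0.0269

Apply Bayes' rule sequentially, carrying P(ore) forward.
After 'background': P(ore) = 0.25·0.1500 / (0.25·0.1500 + 0.55·0.8500) ≈ 0.0743
After 'background': P(ore) = 0.25·0.0743 / (0.25·0.0743 + 0.55·0.9257) ≈ 0.0352
After 'background': P(ore) = 0.25·0.0352 / (0.25·0.0352 + 0.55·0.9648) ≈ 0.0163
After 'anomalous': P(ore) = 0.75·0.0163 / (0.75·0.0163 + 0.45·0.9837) ≈ 0.0269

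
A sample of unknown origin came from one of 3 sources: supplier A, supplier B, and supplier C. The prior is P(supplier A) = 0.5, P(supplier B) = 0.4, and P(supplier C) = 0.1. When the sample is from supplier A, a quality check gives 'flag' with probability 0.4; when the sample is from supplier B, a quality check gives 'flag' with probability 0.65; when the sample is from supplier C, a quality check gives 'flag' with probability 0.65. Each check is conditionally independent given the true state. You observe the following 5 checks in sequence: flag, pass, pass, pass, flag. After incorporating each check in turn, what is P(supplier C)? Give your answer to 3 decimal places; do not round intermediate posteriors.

After 'flag': normaliser = 0.4·0.5000 + 0.65·0.4000 + 0.65·0.1000; P(supplier A) ≈ 0.3810, P(supplier B) ≈ 0.4952, P(supplier C) ≈ 0.1238
After 'pass': normaliser = 0.6·0.3810 + 0.35·0.4952 + 0.35·0.1238; P(supplier A) ≈ 0.5134, P(supplier B) ≈ 0.3893, P(supplier C) ≈ 0.0973
After 'pass': normaliser = 0.6·0.5134 + 0.35·0.3893 + 0.35·0.0973; P(supplier A) ≈ 0.6439, P(supplier B) ≈ 0.2849, P(supplier C) ≈ 0.0712
After 'pass': normaliser = 0.6·0.6439 + 0.35·0.2849 + 0.35·0.0712; P(supplier A) ≈ 0.7561, P(supplier B) ≈ 0.1951, P(supplier C) ≈ 0.0488
After 'flag': normaliser = 0.4·0.7561 + 0.65·0.1951 + 0.65·0.0488; P(supplier A) ≈ 0.6561, P(supplier B) ≈ 0.2751, P(supplier C) ≈ 0.0688

0.069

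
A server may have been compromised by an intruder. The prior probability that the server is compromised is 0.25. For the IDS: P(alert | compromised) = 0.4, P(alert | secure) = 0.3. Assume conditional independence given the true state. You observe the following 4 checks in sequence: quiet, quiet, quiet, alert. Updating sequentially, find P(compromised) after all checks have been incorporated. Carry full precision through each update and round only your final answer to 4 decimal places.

0.2187

After 'quiet': P(compromised) = 0.6·0.2500 / (0.6·0.2500 + 0.7·0.7500) ≈ 0.2222
After 'quiet': P(compromised) = 0.6·0.2222 / (0.6·0.2222 + 0.7·0.7778) ≈ 0.1967
After 'quiet': P(compromised) = 0.6·0.1967 / (0.6·0.1967 + 0.7·0.8033) ≈ 0.1735
After 'alert': P(compromised) = 0.4·0.1735 / (0.4·0.1735 + 0.3·0.8265) ≈ 0.2187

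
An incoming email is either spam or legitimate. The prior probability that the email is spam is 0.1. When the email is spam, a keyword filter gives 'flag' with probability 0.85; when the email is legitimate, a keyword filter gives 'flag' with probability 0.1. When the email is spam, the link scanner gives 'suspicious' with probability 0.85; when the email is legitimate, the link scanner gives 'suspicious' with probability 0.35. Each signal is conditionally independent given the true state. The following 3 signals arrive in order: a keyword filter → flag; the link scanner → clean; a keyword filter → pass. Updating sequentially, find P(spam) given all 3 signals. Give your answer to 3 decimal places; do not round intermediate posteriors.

0.035

Each posterior becomes the prior for the next update.
After a keyword filter='flag': P(spam) = 0.85·0.1000 / (0.85·0.1000 + 0.1·0.9000) ≈ 0.4857
After the link scanner='clean': P(spam) = 0.15·0.4857 / (0.15·0.4857 + 0.65·0.5143) ≈ 0.1789
After a keyword filter='pass': P(spam) = 0.15·0.1789 / (0.15·0.1789 + 0.9·0.8211) ≈ 0.0351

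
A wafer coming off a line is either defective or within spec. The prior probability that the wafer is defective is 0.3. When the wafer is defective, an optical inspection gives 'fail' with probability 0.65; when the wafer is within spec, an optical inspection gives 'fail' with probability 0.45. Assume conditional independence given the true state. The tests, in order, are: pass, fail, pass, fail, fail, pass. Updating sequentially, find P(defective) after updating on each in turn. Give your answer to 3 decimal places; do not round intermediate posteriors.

0.250

After 'pass': P(defective) = 0.35·0.3000 / (0.35·0.3000 + 0.55·0.7000) ≈ 0.2143
After 'fail': P(defective) = 0.65·0.2143 / (0.65·0.2143 + 0.45·0.7857) ≈ 0.2826
After 'pass': P(defective) = 0.35·0.2826 / (0.35·0.2826 + 0.55·0.7174) ≈ 0.2004
After 'fail': P(defective) = 0.65·0.2004 / (0.65·0.2004 + 0.45·0.7996) ≈ 0.2658
After 'fail': P(defective) = 0.65·0.2658 / (0.65·0.2658 + 0.45·0.7342) ≈ 0.3434
After 'pass': P(defective) = 0.35·0.3434 / (0.35·0.3434 + 0.55·0.6566) ≈ 0.2497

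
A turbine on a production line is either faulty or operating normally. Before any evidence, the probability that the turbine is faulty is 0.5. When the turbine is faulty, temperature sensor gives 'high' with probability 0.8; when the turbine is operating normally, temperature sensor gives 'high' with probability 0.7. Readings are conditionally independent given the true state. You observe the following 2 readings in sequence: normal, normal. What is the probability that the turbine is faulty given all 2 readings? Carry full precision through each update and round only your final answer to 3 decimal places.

After 'normal': P(faulty) = 0.2·0.5000 / (0.2·0.5000 + 0.3·0.5000) ≈ 0.4000
After 'normal': P(faulty) = 0.2·0.4000 / (0.2·0.4000 + 0.3·0.6000) ≈ 0.3077

0.308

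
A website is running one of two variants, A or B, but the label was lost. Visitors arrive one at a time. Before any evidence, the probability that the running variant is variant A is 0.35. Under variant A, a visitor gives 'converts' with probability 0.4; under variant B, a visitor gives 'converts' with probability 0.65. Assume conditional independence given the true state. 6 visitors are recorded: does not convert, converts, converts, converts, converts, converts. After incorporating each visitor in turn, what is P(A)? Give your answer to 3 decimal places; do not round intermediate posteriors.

After 'does not convert': P(A) = 0.6·0.3500 / (0.6·0.3500 + 0.35·0.6500) ≈ 0.4800
After 'converts': P(A) = 0.4·0.4800 / (0.4·0.4800 + 0.65·0.5200) ≈ 0.3623
After 'converts': P(A) = 0.4·0.3623 / (0.4·0.3623 + 0.65·0.6377) ≈ 0.2590
After 'converts': P(A) = 0.4·0.2590 / (0.4·0.2590 + 0.65·0.7410) ≈ 0.1770
After 'converts': P(A) = 0.4·0.1770 / (0.4·0.1770 + 0.65·0.8230) ≈ 0.1169
After 'converts': P(A) = 0.4·0.1169 / (0.4·0.1169 + 0.65·0.8831) ≈ 0.0753

0.075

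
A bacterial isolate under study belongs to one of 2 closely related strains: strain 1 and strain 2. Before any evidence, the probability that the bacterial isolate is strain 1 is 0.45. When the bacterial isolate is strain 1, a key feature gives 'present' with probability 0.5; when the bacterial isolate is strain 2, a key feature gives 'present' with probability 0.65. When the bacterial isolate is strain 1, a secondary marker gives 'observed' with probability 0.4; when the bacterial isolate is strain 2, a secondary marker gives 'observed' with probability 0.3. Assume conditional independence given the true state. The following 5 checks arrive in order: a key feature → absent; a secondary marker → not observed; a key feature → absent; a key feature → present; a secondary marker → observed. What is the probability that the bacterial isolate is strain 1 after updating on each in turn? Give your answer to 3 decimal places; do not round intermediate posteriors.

0.595

Each posterior becomes the prior for the next update.
After a key feature='absent': P(strain 1) = 0.5·0.4500 / (0.5·0.4500 + 0.35·0.5500) ≈ 0.5389
After a secondary marker='not observed': P(strain 1) = 0.6·0.5389 / (0.6·0.5389 + 0.7·0.4611) ≈ 0.5005
After a key feature='absent': P(strain 1) = 0.5·0.5005 / (0.5·0.5005 + 0.35·0.4995) ≈ 0.5887
After a key feature='present': P(strain 1) = 0.5·0.5887 / (0.5·0.5887 + 0.65·0.4113) ≈ 0.5240
After a secondary marker='observed': P(strain 1) = 0.4·0.5240 / (0.4·0.5240 + 0.3·0.4760) ≈ 0.5948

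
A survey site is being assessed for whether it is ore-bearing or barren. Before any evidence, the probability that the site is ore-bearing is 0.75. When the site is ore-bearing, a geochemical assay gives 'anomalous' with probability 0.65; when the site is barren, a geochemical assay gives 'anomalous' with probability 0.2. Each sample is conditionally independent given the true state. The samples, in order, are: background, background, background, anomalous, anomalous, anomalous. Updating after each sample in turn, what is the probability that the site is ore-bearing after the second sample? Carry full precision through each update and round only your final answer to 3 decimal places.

0.365

After 'background': P(ore) = 0.35·0.7500 / (0.35·0.7500 + 0.8·0.2500) ≈ 0.5676
After 'background': P(ore) = 0.35·0.5676 / (0.35·0.5676 + 0.8·0.4324) ≈ 0.3648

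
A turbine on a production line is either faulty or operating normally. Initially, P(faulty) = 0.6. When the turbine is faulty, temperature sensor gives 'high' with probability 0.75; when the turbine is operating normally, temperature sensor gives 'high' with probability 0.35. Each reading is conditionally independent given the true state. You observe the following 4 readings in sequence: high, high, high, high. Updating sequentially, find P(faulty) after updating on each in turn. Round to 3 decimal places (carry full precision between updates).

0.969

After 'high': P(faulty) = 0.75·0.6000 / (0.75·0.6000 + 0.35·0.4000) ≈ 0.7627
After 'high': P(faulty) = 0.75·0.7627 / (0.75·0.7627 + 0.35·0.2373) ≈ 0.8732
After 'high': P(faulty) = 0.75·0.8732 / (0.75·0.8732 + 0.35·0.1268) ≈ 0.9365
After 'high': P(faulty) = 0.75·0.9365 / (0.75·0.9365 + 0.35·0.0635) ≈ 0.9694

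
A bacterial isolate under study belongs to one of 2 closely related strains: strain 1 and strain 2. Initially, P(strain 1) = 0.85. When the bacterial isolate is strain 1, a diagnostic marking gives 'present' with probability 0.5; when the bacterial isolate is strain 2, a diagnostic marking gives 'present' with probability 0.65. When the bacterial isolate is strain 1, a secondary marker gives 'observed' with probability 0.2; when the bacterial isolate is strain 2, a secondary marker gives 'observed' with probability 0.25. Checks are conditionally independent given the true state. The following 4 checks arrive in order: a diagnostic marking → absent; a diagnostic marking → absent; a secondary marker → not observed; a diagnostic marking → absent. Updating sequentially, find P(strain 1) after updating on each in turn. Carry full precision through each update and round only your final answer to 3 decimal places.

0.946

After a diagnostic marking='absent': P(strain 1) = 0.5·0.8500 / (0.5·0.8500 + 0.35·0.1500) ≈ 0.8901
After a diagnostic marking='absent': P(strain 1) = 0.5·0.8901 / (0.5·0.8901 + 0.35·0.1099) ≈ 0.9204
After a secondary marker='not observed': P(strain 1) = 0.8·0.9204 / (0.8·0.9204 + 0.75·0.0796) ≈ 0.9250
After a diagnostic marking='absent': P(strain 1) = 0.5·0.9250 / (0.5·0.9250 + 0.35·0.0750) ≈ 0.9463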